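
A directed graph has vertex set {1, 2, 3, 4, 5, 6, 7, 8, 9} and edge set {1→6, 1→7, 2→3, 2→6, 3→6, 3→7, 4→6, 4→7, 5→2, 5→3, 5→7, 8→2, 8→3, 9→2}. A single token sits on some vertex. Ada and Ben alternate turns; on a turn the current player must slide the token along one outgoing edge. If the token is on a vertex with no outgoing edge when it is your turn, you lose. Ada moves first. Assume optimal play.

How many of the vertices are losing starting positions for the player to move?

4

Work bottom-up. With no move the player to move loses. Otherwise the position is W if at least one move leads to an L position for the opponent, and L if every move leads to a W.
Every edge goes from a vertex to one that appears earlier in the order 7, 6, 3, 2, 5, 4, 1, 9, 8, so processing vertices in that order labels each vertex after all of its successors.
7: no outgoing edge → L
6: no outgoing edge → L
3: W (go to 6, an L position)
2: W (go to 6, an L position)
5: W (go to 7, an L position)
4: W (go to 6, an L position)
1: W (go to 6, an L position)
9: L (sole option 2(W) is W)
8: L (options 2(W), 3(W) are all W)
The L vertices are 6, 7, 8, 9; that is 4 in all.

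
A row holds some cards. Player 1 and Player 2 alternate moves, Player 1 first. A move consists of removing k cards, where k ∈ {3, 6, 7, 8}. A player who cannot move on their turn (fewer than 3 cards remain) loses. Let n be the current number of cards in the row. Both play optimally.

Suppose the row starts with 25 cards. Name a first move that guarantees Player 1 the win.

Remove 3, leaving 22.

Build the W/L table. Terminal = L. A non-terminal position is W if it has a move to some L; otherwise it is L.
n=0: no move → L
n=1: no move → L
n=2: no move → L
n=3: W (go to 0, an L position)
n=4: W (go to 1, an L position)
n=5: W (go to 2, an L position)
n=6: W (go to 0, an L position)
n=7: W (go to 1, an L position)
n=8: W (go to 2, an L position)
n=9: W (go to 2, an L position)
n=10: W (go to 2, an L position)
n=11: L (options 8(W), 5(W), 4(W), 3(W) are all W)
n=12: L (options 9(W), 6(W), 5(W), 4(W) are all W)
n=13: L (options 10(W), 7(W), 6(W), 5(W) are all W)
n=14: W (go to 11, an L position)
n=15: W (go to 12, an L position)
n=16: W (go to 13, an L position)
n=17: W (go to 11, an L position)
n=18: W (go to 12, an L position)
n=19: W (go to 13, an L position)
n=20: W (go to 13, an L position)
n=21: W (go to 13, an L position)
n=22: L (options 19(W), 16(W), 15(W), 14(W) are all W)
n=23: L (options 20(W), 17(W), 16(W), 15(W) are all W)
n=24: L (options 21(W), 18(W), 17(W), 16(W) are all W)
n=25: W (go to 22, an L position)
From 25, the L positions reachable in one move are: 22.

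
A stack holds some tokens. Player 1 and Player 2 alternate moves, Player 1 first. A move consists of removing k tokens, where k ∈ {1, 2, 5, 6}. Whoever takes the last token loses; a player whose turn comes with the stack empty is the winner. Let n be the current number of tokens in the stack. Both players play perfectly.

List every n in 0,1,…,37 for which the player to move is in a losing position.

Classify positions by backward induction: terminal positions (no move available) are W. From any other position, the mover wins iff some move reaches an L.
n=0: no move; the opponent has just taken the last token and therefore loses → W
n=1: only reaches 0(W), which is W → L
n=2: reaches L-position 1 → W
n=3: reaches L-position 1 → W
n=4: only reaches 3(W), 2(W), all W → L
n=5: reaches L-position 4 → W
n=6: reaches L-position 4 → W
n=7: reaches L-position 1 → W
n=8: only reaches 7(W), 6(W), 3(W), 2(W), all W → L
n=9: reaches L-position 8 → W
n=10: reaches L-position 8 → W
n=11: only reaches 10(W), 9(W), 6(W), 5(W), all W → L
n=12: reaches L-position 11 → W
n=13: reaches L-position 11 → W
n=14: reaches L-position 8 → W
n=15: only reaches 14(W), 13(W), 10(W), 9(W), all W → L
n=16: reaches L-position 15 → W
n=17: reaches L-position 15 → W
n=18: only reaches 17(W), 16(W), 13(W), 12(W), all W → L
n=19: reaches L-position 18 → W
n=20: reaches L-position 18 → W
n=21: reaches L-position 15 → W
n=22: only reaches 21(W), 20(W), 17(W), 16(W), all W → L
n=23: reaches L-position 22 → W
n=24: reaches L-position 22 → W
n=25: only reaches 24(W), 23(W), 20(W), 19(W), all W → L
n=26: reaches L-position 25 → W
n=27: reaches L-position 25 → W
n=28: reaches L-position 22 → W
n=29: only reaches 28(W), 27(W), 24(W), 23(W), all W → L
n=30: reaches L-position 29 → W
n=31: reaches L-position 29 → W
n=32: only reaches 31(W), 30(W), 27(W), 26(W), all W → L
n=33: reaches L-position 32 → W
n=34: reaches L-position 32 → W
n=35: reaches L-position 29 → W
n=36: only reaches 35(W), 34(W), 31(W), 30(W), all W → L
n=37: reaches L-position 36 → W
The losing starting values of n are exactly the entries labelled L in this table (11 of them).

1, 4, 8, 11, 15, 18, 22, 25, 29, 32, 36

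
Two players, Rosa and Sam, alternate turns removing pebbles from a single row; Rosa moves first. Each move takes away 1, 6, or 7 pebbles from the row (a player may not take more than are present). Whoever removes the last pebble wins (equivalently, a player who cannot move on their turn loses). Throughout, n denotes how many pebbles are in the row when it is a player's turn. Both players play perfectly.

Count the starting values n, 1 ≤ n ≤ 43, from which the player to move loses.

Positions with no move are L. A position that does have a move is losing for the player to move precisely when every available move leads to a winning position for the opponent. Fill in the labels:
n=0: no move → L
n=1: reaches L-position 0 → W
n=2: only reaches 1(W), which is W → L
n=3: reaches L-position 2 → W
n=4: only reaches 3(W), which is W → L
n=5: reaches L-position 4 → W
n=6: reaches L-position 0 → W
n=7: reaches L-position 0 → W
n=8: reaches L-position 2 → W
n=9: reaches L-position 2 → W
n=10: reaches L-position 4 → W
n=11: reaches L-position 4 → W
n=12: only reaches 11(W), 6(W), 5(W), all W → L
n=13: reaches L-position 12 → W
n=14: only reaches 13(W), 8(W), 7(W), all W → L
n=15: reaches L-position 14 → W
n=16: only reaches 15(W), 10(W), 9(W), all W → L
n=17: reaches L-position 16 → W
n=18: reaches L-position 12 → W
n=19: reaches L-position 12 → W
n=20: reaches L-position 14 → W
n=21: reaches L-position 14 → W
n=22: reaches L-position 16 → W
n=23: reaches L-position 16 → W
n=24: only reaches 23(W), 18(W), 17(W), all W → L
n=25: reaches L-position 24 → W
n=26: only reaches 25(W), 20(W), 19(W), all W → L
n=27: reaches L-position 26 → W
n=28: only reaches 27(W), 22(W), 21(W), all W → L
n=29: reaches L-position 28 → W
n=30: reaches L-position 24 → W
n=31: reaches L-position 24 → W
n=32: reaches L-position 26 → W
n=33: reaches L-position 26 → W
n=34: reaches L-position 28 → W
n=35: reaches L-position 28 → W
n=36: only reaches 35(W), 30(W), 29(W), all W → L
n=37: reaches L-position 36 → W
n=38: only reaches 37(W), 32(W), 31(W), all W → L
n=39: reaches L-position 38 → W
n=40: only reaches 39(W), 34(W), 33(W), all W → L
n=41: reaches L-position 40 → W
n=42: reaches L-position 36 → W
n=43: reaches L-position 36 → W
L entries with 1 ≤ n ≤ 43 (n=0 is outside the asked range and is not counted): n = 2, 4, 12, 14, 16, 24, 26, 28, 36, 38, 40; that makes 11.

11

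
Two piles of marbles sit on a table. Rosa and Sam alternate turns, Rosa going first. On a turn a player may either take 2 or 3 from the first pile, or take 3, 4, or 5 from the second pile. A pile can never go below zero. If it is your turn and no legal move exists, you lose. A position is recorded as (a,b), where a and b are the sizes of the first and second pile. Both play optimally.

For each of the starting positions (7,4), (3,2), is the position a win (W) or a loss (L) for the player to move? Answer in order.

Work bottom-up. With no move the player to move loses. Otherwise the position is W if at least one move leads to an L position for the opponent, and L if every move leads to a W.
No move ever increases a pile, so every position that can arise here has a ≤ 7 and b ≤ 4; it is enough to label the cells with 0 ≤ a ≤ 7 and 0 ≤ b ≤ 4.
Every move lowers a or b (never raises either), so fill the grid row by row in increasing a, and left to right within a row: each cell's successors are then already labelled.
      b=0  b=1  b=2  b=3  b=4
a=0:    L    L    L    W    W
a=1:    L    L    L    W    W
a=2:    W    W    W    L    L
a=3:    W    W    W    L    L
a=4:    W    W    W    W    W
a=5:    L    L    L    W    W
a=6:    L    L    L    W    W
a=7:    W    W    W    L    L
Cells with no legal move (terminal, hence L): (0,0), (0,1), (0,2), (1,0), (1,1), (1,2).
The remaining L cells, each justified by listing all of its moves:
(2,3): moves to (0,3)(W), (2,0)(W); every one is W ⇒ L
(2,4): moves to (0,4)(W), (2,1)(W), (2,0)(W); every one is W ⇒ L
(3,3): moves to (1,3)(W), (0,3)(W), (3,0)(W); every one is W ⇒ L
(3,4): moves to (1,4)(W), (0,4)(W), (3,1)(W), (3,0)(W); every one is W ⇒ L
(5,0): moves to (3,0)(W), (2,0)(W); every one is W ⇒ L
(5,1): moves to (3,1)(W), (2,1)(W); every one is W ⇒ L
(5,2): moves to (3,2)(W), (2,2)(W); every one is W ⇒ L
(6,0): moves to (4,0)(W), (3,0)(W); every one is W ⇒ L
(6,1): moves to (4,1)(W), (3,1)(W); every one is W ⇒ L
(6,2): moves to (4,2)(W), (3,2)(W); every one is W ⇒ L
(7,3): moves to (5,3)(W), (4,3)(W), (7,0)(W); every one is W ⇒ L
(7,4): moves to (5,4)(W), (4,4)(W), (7,1)(W), (7,0)(W); every one is W ⇒ L
Every other cell has at least one move into one of the L cells above, so it is W.
(7,4): one of the L cells justified above, so L
(3,2): the move to (1,2) reaches an L cell, so W

(7,4): L, (3,2): W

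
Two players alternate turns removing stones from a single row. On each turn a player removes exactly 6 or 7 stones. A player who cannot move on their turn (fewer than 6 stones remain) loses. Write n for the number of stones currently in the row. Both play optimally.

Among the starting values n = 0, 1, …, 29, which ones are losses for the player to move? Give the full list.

Build the W/L table. Terminal = L. A non-terminal position is W if it has a move to some L; otherwise it is L.
n=0: no move → L
n=1: no move → L
n=2: no move → L
n=3: no move → L
n=4: no move → L
n=5: no move → L
n=6: →0(L), so W
n=7: →1(L), so W
n=8: →2(L), so W
n=9: →3(L), so W
n=10: →4(L), so W
n=11: →5(L), so W
n=12: →5(L), so W
n=13: →7(W), 6(W) — all W, so L
n=14: →8(W), 7(W) — all W, so L
n=15: →9(W), 8(W) — all W, so L
n=16: →10(W), 9(W) — all W, so L
n=17: →11(W), 10(W) — all W, so L
n=18: →12(W), 11(W) — all W, so L
n=19: →13(L), so W
n=20: →14(L), so W
n=21: →15(L), so W
n=22: →16(L), so W
n=23: →17(L), so W
n=24: →18(L), so W
n=25: →18(L), so W
n=26: →20(W), 19(W) — all W, so L
n=27: →21(W), 20(W) — all W, so L
n=28: →22(W), 21(W) — all W, so L
n=29: →23(W), 22(W) — all W, so L
The losing starting values of n are exactly the entries labelled L in this table (16 of them).

0, 1, 2, 3, 4, 5, 13, 14, 15, 16, 17, 18, 26, 27, 28, 29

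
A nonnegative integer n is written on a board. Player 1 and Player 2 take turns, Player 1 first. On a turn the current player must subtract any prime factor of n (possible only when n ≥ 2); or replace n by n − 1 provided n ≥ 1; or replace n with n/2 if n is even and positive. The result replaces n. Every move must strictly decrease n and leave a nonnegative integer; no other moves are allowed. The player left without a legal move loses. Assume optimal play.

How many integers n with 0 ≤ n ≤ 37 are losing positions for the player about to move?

8

Compute win/loss labels from the base case upward. A position with no move is L. Any other position is W if it can reach an L in one move, else L.
n=0: no move → L
n=1: can move to 0, which is L ⇒ W
n=2: can move to 0, which is L ⇒ W
n=3: can move to 0, which is L ⇒ W
n=4: moves to 2(W), 3(W); every one is W ⇒ L
n=5: can move to 0, which is L ⇒ W
n=6: can move to 4, which is L ⇒ W
n=7: can move to 0, which is L ⇒ W
n=8: can move to 4, which is L ⇒ W
n=9: moves to 6(W), 8(W); every one is W ⇒ L
n=10: can move to 9, which is L ⇒ W
n=11: can move to 0, which is L ⇒ W
n=12: can move to 9, which is L ⇒ W
n=13: can move to 0, which is L ⇒ W
n=14: moves to 7(W), 12(W), 13(W); every one is W ⇒ L
n=15: can move to 14, which is L ⇒ W
n=16: can move to 14, which is L ⇒ W
n=17: can move to 0, which is L ⇒ W
n=18: can move to 9, which is L ⇒ W
n=19: can move to 0, which is L ⇒ W
n=20: moves to 10(W), 15(W), 18(W), 19(W); every one is W ⇒ L
n=21: can move to 14, which is L ⇒ W
n=22: can move to 20, which is L ⇒ W
n=23: can move to 0, which is L ⇒ W
n=24: moves to 12(W), 21(W), 22(W), 23(W); every one is W ⇒ L
n=25: can move to 20, which is L ⇒ W
n=26: can move to 24, which is L ⇒ W
n=27: can move to 24, which is L ⇒ W
n=28: can move to 14, which is L ⇒ W
n=29: can move to 0, which is L ⇒ W
n=30: moves to 15(W), 25(W), 27(W), 28(W), 29(W); every one is W ⇒ L
n=31: can move to 0, which is L ⇒ W
n=32: can move to 30, which is L ⇒ W
n=33: can move to 30, which is L ⇒ W
n=34: moves to 17(W), 32(W), 33(W); every one is W ⇒ L
n=35: can move to 30, which is L ⇒ W
n=36: can move to 34, which is L ⇒ W
n=37: can move to 0, which is L ⇒ W
L entries with 0 ≤ n ≤ 37: n = 0, 4, 9, 14, 20, 24, 30, 34; that makes 8.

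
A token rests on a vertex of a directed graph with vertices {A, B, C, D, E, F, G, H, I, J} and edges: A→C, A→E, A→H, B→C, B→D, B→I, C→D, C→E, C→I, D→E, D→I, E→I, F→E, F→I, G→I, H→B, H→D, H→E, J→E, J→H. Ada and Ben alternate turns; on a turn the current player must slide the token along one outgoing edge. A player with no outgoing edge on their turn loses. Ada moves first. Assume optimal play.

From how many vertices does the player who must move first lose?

2

Build the W/L table. Terminal = L. A non-terminal position is W if it has a move to some L; otherwise it is L.
Every edge goes from a vertex to one that appears earlier in the order I, E, D, C, B, H, F, A, G, J, so processing vertices in that order labels each vertex after all of its successors.
I: no outgoing edge → L
E: →I(L), so W
D: →I(L), so W
C: →I(L), so W
B: →I(L), so W
H: →B(W), D(W), E(W) — all W, so L
F: →I(L), so W
A: →H(L), so W
G: →I(L), so W
J: →H(L), so W
The L vertices are H, I; that is 2 in all.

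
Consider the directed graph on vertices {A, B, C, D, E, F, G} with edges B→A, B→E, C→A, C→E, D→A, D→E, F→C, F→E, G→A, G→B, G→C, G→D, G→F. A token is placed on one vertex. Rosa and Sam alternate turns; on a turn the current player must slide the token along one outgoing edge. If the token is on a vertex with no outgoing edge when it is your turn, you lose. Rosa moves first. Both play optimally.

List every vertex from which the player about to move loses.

Label each position W (a win for the player to move) or L (a loss). A position with no legal move is L; any other position is W exactly when some move reaches an L, and L when every move reaches a W.
Every edge goes from a vertex to one that appears earlier in the order E, A, B, D, C, F, G, so processing vertices in that order labels each vertex after all of its successors.
E: no outgoing edge → L
A: no outgoing edge → L
B: reaches L-position A → W
D: reaches L-position A → W
C: reaches L-position A → W
F: reaches L-position E → W
G: reaches L-position A → W
Reading off the rows marked L gives the requested list; there are 2 such vertices.

A, E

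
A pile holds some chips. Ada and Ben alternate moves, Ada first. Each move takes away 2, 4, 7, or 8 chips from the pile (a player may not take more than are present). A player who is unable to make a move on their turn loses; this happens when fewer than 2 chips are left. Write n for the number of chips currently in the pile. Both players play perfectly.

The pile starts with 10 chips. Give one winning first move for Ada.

Remove 4, leaving 6.

Label each position W (a win for the player to move) or L (a loss). A position with no legal move is L; any other position is W exactly when some move reaches an L, and L when every move reaches a W.
n=0: no move → L
n=1: no move → L
n=2: →0(L), so W
n=3: →1(L), so W
n=4: →0(L), so W
n=5: →1(L), so W
n=6: →4(W), 2(W) — all W, so L
n=7: →0(L), so W
n=8: →6(L), so W
n=9: →1(L), so W
n=10: →6(L), so W
From 10, the L positions reachable in one move are: 6.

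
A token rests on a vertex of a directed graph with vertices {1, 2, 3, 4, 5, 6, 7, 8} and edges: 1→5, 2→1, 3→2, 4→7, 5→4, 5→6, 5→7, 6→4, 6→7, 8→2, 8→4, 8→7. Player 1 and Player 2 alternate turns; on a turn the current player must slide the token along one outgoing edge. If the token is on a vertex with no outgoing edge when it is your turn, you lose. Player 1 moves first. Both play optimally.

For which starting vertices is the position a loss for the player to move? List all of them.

1, 3, 7

Use the standard recursion: the mover loses at a terminal position; elsewhere, the mover wins exactly when some move hands the opponent an L position.
Every edge goes from a vertex to one that appears earlier in the order 7, 4, 6, 5, 1, 2, 8, 3, so processing vertices in that order labels each vertex after all of its successors.
7: no outgoing edge → L
4: →7(L), so W
6: →7(L), so W
5: →7(L), so W
1: →5(W) only, which is W, so L
2: →1(L), so W
8: →7(L), so W
3: →2(W) only, which is W, so L
Reading off the rows marked L gives the requested list; there are 3 such vertices.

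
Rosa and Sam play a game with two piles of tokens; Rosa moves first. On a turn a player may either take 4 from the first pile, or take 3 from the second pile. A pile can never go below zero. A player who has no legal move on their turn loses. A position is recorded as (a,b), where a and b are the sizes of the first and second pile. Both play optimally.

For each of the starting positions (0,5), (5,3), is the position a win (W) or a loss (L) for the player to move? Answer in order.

Compute win/loss labels from the base case upward. A position with no move is L. Any other position is W if it can reach an L in one move, else L.
No move ever increases a pile, so every position that can arise here has a ≤ 5 and b ≤ 5; it is enough to label the cells with 0 ≤ a ≤ 5 and 0 ≤ b ≤ 5.
Every move lowers a or b (never raises either), so fill the grid row by row in increasing a, and left to right within a row: each cell's successors are then already labelled.
      b=0  b=1  b=2  b=3  b=4  b=5
a=0:    L    L    L    W    W    W
a=1:    L    L    L    W    W    W
a=2:    L    L    L    W    W    W
a=3:    L    L    L    W    W    W
a=4:    W    W    W    L    L    L
a=5:    W    W    W    L    L    L
Cells with no legal move (terminal, hence L): (0,0), (0,1), (0,2), (1,0), (1,1), (1,2), (2,0), (2,1), (2,2), (3,0), (3,1), (3,2).
The remaining L cells, each justified by listing all of its moves:
(4,3): →(0,3)(W), (4,0)(W) — all W, so L
(4,4): →(0,4)(W), (4,1)(W) — all W, so L
(4,5): →(0,5)(W), (4,2)(W) — all W, so L
(5,3): →(1,3)(W), (5,0)(W) — all W, so L
(5,4): →(1,4)(W), (5,1)(W) — all W, so L
(5,5): →(1,5)(W), (5,2)(W) — all W, so L
Every other cell has at least one move into one of the L cells above, so it is W.
(0,5): the move to (0,2) reaches an L cell, so W
(5,3): one of the L cells justified above, so L

(0,5): W, (5,3): L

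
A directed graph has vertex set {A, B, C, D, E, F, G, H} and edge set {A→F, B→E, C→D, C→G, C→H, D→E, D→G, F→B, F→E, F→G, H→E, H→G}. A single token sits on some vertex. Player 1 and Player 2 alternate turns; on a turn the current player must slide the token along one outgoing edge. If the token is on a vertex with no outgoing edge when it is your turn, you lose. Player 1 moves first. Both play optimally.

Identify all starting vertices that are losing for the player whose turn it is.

A, E, G

Build the W/L table. Terminal = L. A non-terminal position is W if it has a move to some L; otherwise it is L.
Every edge goes from a vertex to one that appears earlier in the order G, E, D, B, H, C, F, A, so processing vertices in that order labels each vertex after all of its successors.
G: no outgoing edge → L
E: no outgoing edge → L
D: can move to E, which is L ⇒ W
B: can move to E, which is L ⇒ W
H: can move to E, which is L ⇒ W
C: can move to G, which is L ⇒ W
F: can move to E, which is L ⇒ W
A: the only move is to F(W), a W ⇒ L
The losing starting vertices are exactly the entries labelled L in this table (3 of them).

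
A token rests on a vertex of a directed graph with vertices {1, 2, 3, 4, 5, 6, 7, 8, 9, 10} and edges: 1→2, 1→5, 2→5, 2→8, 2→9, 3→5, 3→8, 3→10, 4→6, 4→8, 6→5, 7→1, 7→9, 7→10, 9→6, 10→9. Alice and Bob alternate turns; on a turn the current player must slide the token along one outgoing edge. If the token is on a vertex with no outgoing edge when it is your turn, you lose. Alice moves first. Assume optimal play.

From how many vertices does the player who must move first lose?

3

Label each position W (a win for the player to move) or L (a loss). A position with no legal move is L; any other position is W exactly when some move reaches an L, and L when every move reaches a W.
Every edge goes from a vertex to one that appears earlier in the order 8, 5, 6, 9, 2, 10, 4, 1, 7, 3, so processing vertices in that order labels each vertex after all of its successors.
8: no outgoing edge → L
5: no outgoing edge → L
6: reaches L-position 5 → W
9: only reaches 6(W), which is W → L
2: reaches L-position 9 → W
10: reaches L-position 9 → W
4: reaches L-position 8 → W
1: reaches L-position 5 → W
7: reaches L-position 9 → W
3: reaches L-position 5 → W
The L vertices are 5, 8, 9; that is 3 in all.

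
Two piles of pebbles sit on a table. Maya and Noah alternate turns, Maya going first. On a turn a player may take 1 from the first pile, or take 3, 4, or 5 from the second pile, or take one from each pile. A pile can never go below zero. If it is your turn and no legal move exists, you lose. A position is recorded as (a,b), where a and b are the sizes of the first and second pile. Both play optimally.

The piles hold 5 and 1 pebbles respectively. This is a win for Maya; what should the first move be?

Move to (4,1).

Positions with no move are L. A position that does have a move is losing for the player to move precisely when every available move leads to a winning position for the opponent. Fill in the labels:
No move ever increases a pile, so every position that can arise here has a ≤ 5 and b ≤ 1; it is enough to label the cells with 0 ≤ a ≤ 5 and 0 ≤ b ≤ 1.
Every move lowers a or b (never raises either), so fill the grid row by row in increasing a, and left to right within a row: each cell's successors are then already labelled.
      b=0  b=1
a=0:    L    L
a=1:    W    W
a=2:    L    L
a=3:    W    W
a=4:    L    L
a=5:    W    W
Cells with no legal move (terminal, hence L): (0,0), (0,1).
The remaining L cells, each justified by listing all of its moves:
(2,0): →(1,0)(W) only, which is W, so L
(2,1): →(1,1)(W), (1,0)(W) — all W, so L
(4,0): →(3,0)(W) only, which is W, so L
(4,1): →(3,1)(W), (3,0)(W) — all W, so L
Every other cell has at least one move into one of the L cells above, so it is W.
From (5,1), the L positions reachable in one move are: (4,1), (4,0). Any move reaching one of these is winning.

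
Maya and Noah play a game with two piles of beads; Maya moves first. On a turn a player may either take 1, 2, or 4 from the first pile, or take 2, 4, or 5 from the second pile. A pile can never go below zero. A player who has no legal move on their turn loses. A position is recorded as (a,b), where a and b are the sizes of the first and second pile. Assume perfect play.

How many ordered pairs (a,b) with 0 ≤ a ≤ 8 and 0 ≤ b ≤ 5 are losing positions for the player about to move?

Positions with no move are L. A position that does have a move is losing for the player to move precisely when every available move leads to a winning position for the opponent. Fill in the labels:
Every move lowers a or b (never raises either), so fill the grid row by row in increasing a, and left to right within a row: each cell's successors are then already labelled.
      b=0  b=1  b=2  b=3  b=4  b=5
a=0:    L    L    W    W    W    W
a=1:    W    W    L    L    W    W
a=2:    W    W    W    W    L    L
a=3:    L    L    W    W    W    W
a=4:    W    W    L    L    W    W
a=5:    W    W    W    W    L    L
a=6:    L    L    W    W    W    W
a=7:    W    W    L    L    W    W
a=8:    W    W    W    W    L    L
Cells with no legal move (terminal, hence L): (0,0), (0,1).
The remaining L cells, each justified by listing all of its moves:
(1,2): →(0,2)(W), (1,0)(W) — all W, so L
(1,3): →(0,3)(W), (1,1)(W) — all W, so L
(2,4): →(1,4)(W), (0,4)(W), (2,2)(W), (2,0)(W) — all W, so L
(2,5): →(1,5)(W), (0,5)(W), (2,3)(W), (2,1)(W), (2,0)(W) — all W, so L
(3,0): →(2,0)(W), (1,0)(W) — all W, so L
(3,1): →(2,1)(W), (1,1)(W) — all W, so L
(4,2): →(3,2)(W), (2,2)(W), (0,2)(W), (4,0)(W) — all W, so L
(4,3): →(3,3)(W), (2,3)(W), (0,3)(W), (4,1)(W) — all W, so L
(5,4): →(4,4)(W), (3,4)(W), (1,4)(W), (5,2)(W), (5,0)(W) — all W, so L
(5,5): →(4,5)(W), (3,5)(W), (1,5)(W), (5,3)(W), (5,1)(W), (5,0)(W) — all W, so L
(6,0): →(5,0)(W), (4,0)(W), (2,0)(W) — all W, so L
(6,1): →(5,1)(W), (4,1)(W), (2,1)(W) — all W, so L
(7,2): →(6,2)(W), (5,2)(W), (3,2)(W), (7,0)(W) — all W, so L
(7,3): →(6,3)(W), (5,3)(W), (3,3)(W), (7,1)(W) — all W, so L
(8,4): →(7,4)(W), (6,4)(W), (4,4)(W), (8,2)(W), (8,0)(W) — all W, so L
(8,5): →(7,5)(W), (6,5)(W), (4,5)(W), (8,3)(W), (8,1)(W), (8,0)(W) — all W, so L
Every other cell has at least one move into one of the L cells above, so it is W.
L cells per row: a=0: 2, a=1: 2, a=2: 2, a=3: 2, a=4: 2, a=5: 2, a=6: 2, a=7: 2, a=8: 2; total 18.

18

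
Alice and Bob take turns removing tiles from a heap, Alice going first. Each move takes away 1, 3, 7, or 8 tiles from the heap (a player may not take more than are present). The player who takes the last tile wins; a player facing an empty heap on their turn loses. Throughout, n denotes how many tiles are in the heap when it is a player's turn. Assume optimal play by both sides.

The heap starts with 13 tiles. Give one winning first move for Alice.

Remove 7, leaving 6.

Classify positions by backward induction: terminal positions (no move available) are L. From any other position, the mover wins iff some move reaches an L.
n=0: no move → L
n=1: →0(L), so W
n=2: →1(W) only, which is W, so L
n=3: →2(L), so W
n=4: →3(W), 1(W) — all W, so L
n=5: →4(L), so W
n=6: →5(W), 3(W) — all W, so L
n=7: →6(L), so W
n=8: →0(L), so W
n=9: →6(L), so W
n=10: →2(L), so W
n=11: →4(L), so W
n=12: →4(L), so W
n=13: →6(L), so W
From 13, the L positions reachable in one move are: 6.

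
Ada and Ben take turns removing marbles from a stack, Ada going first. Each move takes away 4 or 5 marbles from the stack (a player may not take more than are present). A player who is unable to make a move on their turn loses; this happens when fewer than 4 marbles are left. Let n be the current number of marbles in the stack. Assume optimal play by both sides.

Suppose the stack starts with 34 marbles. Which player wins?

Use the standard recursion: the mover loses at a terminal position; elsewhere, the mover wins exactly when some move hands the opponent an L position.
n=0: no move → L
n=1: no move → L
n=2: no move → L
n=3: no move → L
n=4: W (go to 0, an L position)
n=5: W (go to 1, an L position)
n=6: W (go to 2, an L position)
n=7: W (go to 3, an L position)
n=8: W (go to 3, an L position)
n=9: L (options 5(W), 4(W) are all W)
n=10: L (options 6(W), 5(W) are all W)
n=11: L (options 7(W), 6(W) are all W)
n=12: L (options 8(W), 7(W) are all W)
n=13: W (go to 9, an L position)
n=14: W (go to 10, an L position)
n=15: W (go to 11, an L position)
n=16: W (go to 12, an L position)
n=17: W (go to 12, an L position)
n=18: L (options 14(W), 13(W) are all W)
n=19: L (options 15(W), 14(W) are all W)
n=20: L (options 16(W), 15(W) are all W)
n=21: L (options 17(W), 16(W) are all W)
n=22: W (go to 18, an L position)
n=23: W (go to 19, an L position)
n=24: W (go to 20, an L position)
n=25: W (go to 21, an L position)
n=26: W (go to 21, an L position)
n=27: L (options 23(W), 22(W) are all W)
n=28: L (options 24(W), 23(W) are all W)
n=29: L (options 25(W), 24(W) are all W)
n=30: L (options 26(W), 25(W) are all W)
n=31: W (go to 27, an L position)
n=32: W (go to 28, an L position)
n=33: W (go to 29, an L position)
n=34: W (go to 30, an L position)
The starting position 34 is W: Ada should remove 4, leaving 30, handing over an L position.

Ada wins.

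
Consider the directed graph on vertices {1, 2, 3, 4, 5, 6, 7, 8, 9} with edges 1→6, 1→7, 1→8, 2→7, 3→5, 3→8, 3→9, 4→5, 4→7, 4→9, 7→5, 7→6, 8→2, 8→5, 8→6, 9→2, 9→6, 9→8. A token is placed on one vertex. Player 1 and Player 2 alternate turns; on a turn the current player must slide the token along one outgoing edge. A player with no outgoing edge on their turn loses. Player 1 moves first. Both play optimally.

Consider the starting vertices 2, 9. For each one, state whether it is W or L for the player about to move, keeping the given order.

2: L, 9: W

Classify positions by backward induction: terminal positions (no move available) are L. From any other position, the mover wins iff some move reaches an L.
Every edge goes from a vertex to one that appears earlier in the order 6, 5, 7, 2, 8, 9, 3, 1, 4, so processing vertices in that order labels each vertex after all of its successors.
6: no outgoing edge → L
5: no outgoing edge → L
7: →5(L), so W
2: →7(W) only, which is W, so L
8: →2(L), so W
9: →2(L), so W
3: →5(L), so W
1: →6(L), so W
4: →5(L), so W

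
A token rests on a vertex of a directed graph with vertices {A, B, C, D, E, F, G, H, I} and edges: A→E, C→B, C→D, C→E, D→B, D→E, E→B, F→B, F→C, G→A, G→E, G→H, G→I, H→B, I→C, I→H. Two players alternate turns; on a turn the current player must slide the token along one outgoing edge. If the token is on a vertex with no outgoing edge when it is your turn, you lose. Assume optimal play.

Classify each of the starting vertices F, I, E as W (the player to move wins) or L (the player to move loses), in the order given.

F: W, I: L, E: W

Use the standard recursion: the mover loses at a terminal position; elsewhere, the mover wins exactly when some move hands the opponent an L position.
Every edge goes from a vertex to one that appears earlier in the order B, E, D, C, F, A, H, I, G, so processing vertices in that order labels each vertex after all of its successors.
B: no outgoing edge → L
E: →B(L), so W
D: →B(L), so W
C: →B(L), so W
F: →B(L), so W
A: →E(W) only, which is W, so L
H: →B(L), so W
I: →H(W), C(W) — all W, so L
G: →I(L), so W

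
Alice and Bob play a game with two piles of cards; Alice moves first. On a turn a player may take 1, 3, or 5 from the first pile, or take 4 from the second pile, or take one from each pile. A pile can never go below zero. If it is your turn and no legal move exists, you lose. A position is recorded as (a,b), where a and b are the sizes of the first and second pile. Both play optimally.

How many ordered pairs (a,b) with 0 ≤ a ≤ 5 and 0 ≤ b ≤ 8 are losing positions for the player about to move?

22

Classify positions by backward induction: terminal positions (no move available) are L. From any other position, the mover wins iff some move reaches an L.
Every move lowers a or b (never raises either), so fill the grid row by row in increasing a, and left to right within a row: each cell's successors are then already labelled.
      b=0  b=1  b=2  b=3  b=4  b=5  b=6  b=7  b=8
a=0:    L    L    L    L    W    W    W    W    L
a=1:    W    W    W    W    W    L    L    L    W
a=2:    L    L    L    L    W    W    W    W    W
a=3:    W    W    W    W    W    L    L    L    W
a=4:    L    L    L    L    W    W    W    W    W
a=5:    W    W    W    W    W    L    L    L    W
Cells with no legal move (terminal, hence L): (0,0), (0,1), (0,2), (0,3).
The remaining L cells, each justified by listing all of its moves:
(0,8): the only move is to (0,4)(W), a W ⇒ L
(1,5): moves to (0,5)(W), (1,1)(W), (0,4)(W); every one is W ⇒ L
(1,6): moves to (0,6)(W), (1,2)(W), (0,5)(W); every one is W ⇒ L
(1,7): moves to (0,7)(W), (1,3)(W), (0,6)(W); every one is W ⇒ L
(2,0): the only move is to (1,0)(W), a W ⇒ L
(2,1): moves to (1,1)(W), (1,0)(W); every one is W ⇒ L
(2,2): moves to (1,2)(W), (1,1)(W); every one is W ⇒ L
(2,3): moves to (1,3)(W), (1,2)(W); every one is W ⇒ L
(3,5): moves to (2,5)(W), (0,5)(W), (3,1)(W), (2,4)(W); every one is W ⇒ L
(3,6): moves to (2,6)(W), (0,6)(W), (3,2)(W), (2,5)(W); every one is W ⇒ L
(3,7): moves to (2,7)(W), (0,7)(W), (3,3)(W), (2,6)(W); every one is W ⇒ L
(4,0): moves to (3,0)(W), (1,0)(W); every one is W ⇒ L
(4,1): moves to (3,1)(W), (1,1)(W), (3,0)(W); every one is W ⇒ L
(4,2): moves to (3,2)(W), (1,2)(W), (3,1)(W); every one is W ⇒ L
(4,3): moves to (3,3)(W), (1,3)(W), (3,2)(W); every one is W ⇒ L
(5,5): moves to (4,5)(W), (2,5)(W), (0,5)(W), (5,1)(W), (4,4)(W); every one is W ⇒ L
(5,6): moves to (4,6)(W), (2,6)(W), (0,6)(W), (5,2)(W), (4,5)(W); every one is W ⇒ L
(5,7): moves to (4,7)(W), (2,7)(W), (0,7)(W), (5,3)(W), (4,6)(W); every one is W ⇒ L
Every other cell has at least one move into one of the L cells above, so it is W.
L cells per row: a=0: 5, a=1: 3, a=2: 4, a=3: 3, a=4: 4, a=5: 3; total 22.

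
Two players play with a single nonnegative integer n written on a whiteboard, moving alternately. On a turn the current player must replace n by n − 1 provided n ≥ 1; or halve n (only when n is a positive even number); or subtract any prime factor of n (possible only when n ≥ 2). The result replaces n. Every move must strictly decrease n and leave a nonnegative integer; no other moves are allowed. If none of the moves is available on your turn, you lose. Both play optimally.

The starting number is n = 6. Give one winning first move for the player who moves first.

Move to 4.

Compute win/loss labels from the base case upward. A position with no move is L. Any other position is W if it can reach an L in one move, else L.
n=0: no move → L
n=1: reaches L-position 0 → W
n=2: reaches L-position 0 → W
n=3: reaches L-position 0 → W
n=4: only reaches 2(W), 3(W), all W → L
n=5: reaches L-position 0 → W
n=6: reaches L-position 4 → W
From 6, the L positions reachable in one move are: 4.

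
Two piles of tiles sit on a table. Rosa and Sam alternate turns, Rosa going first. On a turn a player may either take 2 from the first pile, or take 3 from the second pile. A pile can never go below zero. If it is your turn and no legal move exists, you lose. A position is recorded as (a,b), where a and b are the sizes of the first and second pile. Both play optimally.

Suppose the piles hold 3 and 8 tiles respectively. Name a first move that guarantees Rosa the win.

Move to (1,8).

Compute win/loss labels from the base case upward. A position with no move is L. Any other position is W if it can reach an L in one move, else L.
No move ever increases a pile, so every position that can arise here has a ≤ 3 and b ≤ 8; it is enough to label the cells with 0 ≤ a ≤ 3 and 0 ≤ b ≤ 8.
Every move lowers a or b (never raises either), so fill the grid row by row in increasing a, and left to right within a row: each cell's successors are then already labelled.
      b=0  b=1  b=2  b=3  b=4  b=5  b=6  b=7  b=8
a=0:    L    L    L    W    W    W    L    L    L
a=1:    L    L    L    W    W    W    L    L    L
a=2:    W    W    W    L    L    L    W    W    W
a=3:    W    W    W    L    L    L    W    W    W
Cells with no legal move (terminal, hence L): (0,0), (0,1), (0,2), (1,0), (1,1), (1,2).
The remaining L cells, each justified by listing all of its moves:
(0,6): L (sole option (0,3)(W) is W)
(0,7): L (sole option (0,4)(W) is W)
(0,8): L (sole option (0,5)(W) is W)
(1,6): L (sole option (1,3)(W) is W)
(1,7): L (sole option (1,4)(W) is W)
(1,8): L (sole option (1,5)(W) is W)
(2,3): L (options (0,3)(W), (2,0)(W) are all W)
(2,4): L (options (0,4)(W), (2,1)(W) are all W)
(2,5): L (options (0,5)(W), (2,2)(W) are all W)
(3,3): L (options (1,3)(W), (3,0)(W) are all W)
(3,4): L (options (1,4)(W), (3,1)(W) are all W)
(3,5): L (options (1,5)(W), (3,2)(W) are all W)
Every other cell has at least one move into one of the L cells above, so it is W.
From (3,8), the L positions reachable in one move are: (1,8), (3,5). Any move reaching one of these is winning.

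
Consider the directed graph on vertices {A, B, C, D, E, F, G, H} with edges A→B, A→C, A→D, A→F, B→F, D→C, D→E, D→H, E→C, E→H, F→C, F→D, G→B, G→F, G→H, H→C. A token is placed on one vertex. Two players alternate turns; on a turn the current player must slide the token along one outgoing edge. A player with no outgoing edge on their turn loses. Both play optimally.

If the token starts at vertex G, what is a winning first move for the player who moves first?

Compute win/loss labels from the base case upward. A position with no move is L. Any other position is W if it can reach an L in one move, else L.
Every edge goes from a vertex to one that appears earlier in the order C, H, E, D, F, B, A, G, so processing vertices in that order labels each vertex after all of its successors.
C: no outgoing edge → L
H: can move to C, which is L ⇒ W
E: can move to C, which is L ⇒ W
D: can move to C, which is L ⇒ W
F: can move to C, which is L ⇒ W
B: the only move is to F(W), a W ⇒ L
A: can move to B, which is L ⇒ W
G: can move to B, which is L ⇒ W
From G, the L positions reachable in one move are: B.

Move to B.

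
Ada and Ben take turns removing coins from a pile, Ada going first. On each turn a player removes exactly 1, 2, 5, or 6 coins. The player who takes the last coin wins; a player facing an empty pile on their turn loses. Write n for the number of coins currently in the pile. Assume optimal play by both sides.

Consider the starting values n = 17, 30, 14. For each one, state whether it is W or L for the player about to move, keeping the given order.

17: L, 30: W, 14: L

Work bottom-up. With no move the player to move loses. Otherwise the position is W if at least one move leads to an L position for the opponent, and L if every move leads to a W.
n=0: no move → L
n=1: can move to 0, which is L ⇒ W
n=2: can move to 0, which is L ⇒ W
n=3: moves to 2(W), 1(W); every one is W ⇒ L
n=4: can move to 3, which is L ⇒ W
n=5: can move to 3, which is L ⇒ W
n=6: can move to 0, which is L ⇒ W
n=7: moves to 6(W), 5(W), 2(W), 1(W); every one is W ⇒ L
n=8: can move to 7, which is L ⇒ W
n=9: can move to 7, which is L ⇒ W
n=10: moves to 9(W), 8(W), 5(W), 4(W); every one is W ⇒ L
n=11: can move to 10, which is L ⇒ W
n=12: can move to 10, which is L ⇒ W
n=13: can move to 7, which is L ⇒ W
n=14: moves to 13(W), 12(W), 9(W), 8(W); every one is W ⇒ L
n=15: can move to 14, which is L ⇒ W
n=16: can move to 14, which is L ⇒ W
n=17: moves to 16(W), 15(W), 12(W), 11(W); every one is W ⇒ L
n=18: can move to 17, which is L ⇒ W
n=19: can move to 17, which is L ⇒ W
n=20: can move to 14, which is L ⇒ W
n=21: moves to 20(W), 19(W), 16(W), 15(W); every one is W ⇒ L
n=22: can move to 21, which is L ⇒ W
n=23: can move to 21, which is L ⇒ W
n=24: moves to 23(W), 22(W), 19(W), 18(W); every one is W ⇒ L
n=25: can move to 24, which is L ⇒ W
n=26: can move to 24, which is L ⇒ W
n=27: can move to 21, which is L ⇒ W
n=28: moves to 27(W), 26(W), 23(W), 22(W); every one is W ⇒ L
n=29: can move to 28, which is L ⇒ W
n=30: can move to 28, which is L ⇒ W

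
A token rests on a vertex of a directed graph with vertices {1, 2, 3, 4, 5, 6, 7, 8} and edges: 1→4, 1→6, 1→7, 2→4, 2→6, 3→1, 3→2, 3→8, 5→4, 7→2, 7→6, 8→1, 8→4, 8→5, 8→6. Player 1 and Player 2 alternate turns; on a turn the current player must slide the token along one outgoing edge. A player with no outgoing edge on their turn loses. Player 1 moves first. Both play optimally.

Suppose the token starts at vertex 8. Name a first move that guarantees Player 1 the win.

Work bottom-up. With no move the player to move loses. Otherwise the position is W if at least one move leads to an L position for the opponent, and L if every move leads to a W.
Every edge goes from a vertex to one that appears earlier in the order 6, 4, 5, 2, 7, 1, 8, 3, so processing vertices in that order labels each vertex after all of its successors.
6: no outgoing edge → L
4: no outgoing edge → L
5: →4(L), so W
2: →4(L), so W
7: →6(L), so W
1: →4(L), so W
8: →4(L), so W
3: →8(W), 1(W), 2(W) — all W, so L
From 8, the L positions reachable in one move are: 4, 6. Any move reaching one of these is winning.

Move to 4.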